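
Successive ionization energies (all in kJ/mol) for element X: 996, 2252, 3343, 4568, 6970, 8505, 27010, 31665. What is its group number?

Look for the largest jump between consecutive ionization energies: IE7/IE6 ≈ 3.2, far larger than any earlier ratio.
That jump marks the point where a core electron is being removed. So the atom has 6 valence electrons.
A main-group element with 6 valence electrons is in group 16.

Group 16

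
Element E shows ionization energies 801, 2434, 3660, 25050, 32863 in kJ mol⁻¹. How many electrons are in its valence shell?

Look for the largest jump between consecutive ionization energies: IE4/IE3 ≈ 6.8, far larger than any earlier ratio.
That jump marks the point where a core electron is being removed. So the atom has 3 valence electrons.

3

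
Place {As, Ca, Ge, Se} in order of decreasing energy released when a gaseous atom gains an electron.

Se > Ge > As > Ca

Ca is in period 4, group 2; Ge is in period 4, group 14; As is in period 4, group 15; Se is in period 4, group 16.
Atoms with high Z_eff and room in the valence shell (especially the halogens) have the most exothermic electron affinities.
All lie in period 4; the across-period trend (electron affinity increases left to right) applies, with the exception below.
Note the exception: Ge has a higher electron affinity than As, contrary to the simple trend — adding an electron to As's half-filled 4p³ is unfavourable, so Ge (4p²) has the more exothermic EA.
Approximate values (kJ/mol): Ca 2, Ge 119, As 78, Se 195.
So from highest to lowest: Se > Ge > As > Ca.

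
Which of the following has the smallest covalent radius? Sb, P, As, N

N

Across a period the added protons contract the valence shell; down a group each new principal shell makes the atom larger.
All are in group 15, so atomic radius increases down the group.
The smallest covalent radius among these belongs to N.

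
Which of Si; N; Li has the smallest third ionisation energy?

Si

The third ionization energy removes an electron from the +2 ion. For each element: Si²⁺ still has 2 valence electrons; N²⁺ still has 3 valence electrons; Li²⁺ is already 1 electron into the core.
Breaking into a closed-shell core is much more expensive than removing a leftover valence electron — Li has the largest IE_3 here.
Valence configurations: Si²⁺ [Ne]3s², N²⁺ [He]2s²2p¹.
Approximate IE_3 values (kJ/mol): Si 3232, N 4578, Li 11815.
Putting it together, IE_3: Si < N < Li.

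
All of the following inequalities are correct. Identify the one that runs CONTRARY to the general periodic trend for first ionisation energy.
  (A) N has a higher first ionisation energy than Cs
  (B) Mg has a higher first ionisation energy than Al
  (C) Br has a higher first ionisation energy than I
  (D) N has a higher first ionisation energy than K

(B)

The general trend: first ionisation energy increases across a period and decreases down a group.
(A) N (period 2, group 15) vs Cs (period 6, group 1): the stated order agrees with the simple trend.
(B) Mg (period 3, group 2) vs Al (period 3, group 13): the stated order contradicts the simple trend.
(C) Br (period 4, group 17) vs I (period 5, group 17): the stated order agrees with the simple trend.
(D) N (period 2, group 15) vs K (period 4, group 1): the stated order agrees with the simple trend.
The exception is (B): Al's single 3p electron is easier to remove than one from Mg's filled 3s².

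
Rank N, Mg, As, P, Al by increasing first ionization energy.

N is in period 2, group 15; Mg is in period 3, group 2; Al is in period 3, group 13; P is in period 3, group 15; As is in period 4, group 15.
Removing the outermost electron gets harder across a period and easier down a group.
Neither a single period nor a single group — weigh both effects.
Mg > Al: this pair runs against the simple trend — see the exception note.
As > Mg: the two effects oppose for this pair; the across-period effect wins (947 vs 738 kJ/mol).
P > As: P sits above As in group 15, so the down-group effect alone puts P higher.
N > P: N sits above P in group 15, so the down-group effect alone puts N higher.
Note the exception: Mg has a higher first ionization energy than Al, contrary to the simple trend — Al's single 3p electron is easier to remove than one from Mg's filled 3s².
For reference (kJ/mol): N 1402, Mg 738, Al 578, P 1012, As 947.
So from lowest to highest: Al < Mg < As < P < N.

Al < Mg < As < P < N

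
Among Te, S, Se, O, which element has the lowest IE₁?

Te

IE₁ increases left→right with effective nuclear charge and decreases top→bottom as the valence shell moves farther out.
All are in group 16, so first ionization energy increases up the group.
The lowest IE₁ among these belongs to Te.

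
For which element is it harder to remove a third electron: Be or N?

IE_3 is the cost of taking one more electron from the +2 cation: Be²⁺ is the bare [He] core; N²⁺ still has 3 valence electrons.
Pulling an electron out of a noble-gas core costs far more than removing a remaining valence electron, so Be sits at the high end of IE_3.
Tabulated IE_3 (kJ/mol): Be 14849, N 4578.
Overall IE_3 order: N < Be.

Be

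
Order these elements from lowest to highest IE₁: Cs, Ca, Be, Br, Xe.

Cs, Ca, Be, Br, Xe

Be is in period 2, group 2; Ca is in period 4, group 2; Br is in period 4, group 17; Xe is in period 5, group 18; Cs is in period 6, group 1.
IE₁ increases left→right with effective nuclear charge and decreases top→bottom as the valence shell moves farther out.
Neither a single period nor a single group — weigh both effects.
Ca > Cs: both effects reinforce here, so Ca is clearly the higher of the two.
Be > Ca: they share group 2; the group trend gives Be the larger value.
Br > Be: the two effects oppose for this pair; the across-period effect wins (1140 vs 900 kJ/mol).
Xe > Br: period and group pull opposite ways; the across-period shift dominates (1170 vs 1140 kJ/mol).
Tabulated first ionization energy (kJ/mol): Be 900, Ca 590, Br 1140, Xe 1170, Cs 376.
So from lowest to highest: Cs < Ca < Be < Br < Xe.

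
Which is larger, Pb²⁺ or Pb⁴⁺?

Pb²⁺

Both ions have Z = 82 protons, but Pb⁴⁺ has lost more electrons, so its remaining electrons feel a larger effective nuclear charge per electron and are pulled in more tightly.
Higher positive charge → smaller ion, so Pb²⁺ > Pb⁴⁺.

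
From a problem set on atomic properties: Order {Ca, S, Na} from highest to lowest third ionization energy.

Na, Ca, S

After 2 electrons have been removed, what remains? Ca²⁺ is the bare [Ar] core; S²⁺ still has 4 valence electrons; Na²⁺ is already 1 electron into the core.
Pulling an electron out of a noble-gas core costs far more than removing a remaining valence electron, so Ca and Na sit at the high end of IE_3.
The numbers (kJ/mol): Ca 4912, S 3357, Na 6910.
Putting it together, IE_3: S < Ca < Na.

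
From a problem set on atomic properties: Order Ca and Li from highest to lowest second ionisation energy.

Li > Ca

Consider each +1 ion: Ca⁺ still has 1 valence electron; Li⁺ is the bare [He] core.
Breaking into a closed-shell core is much more expensive than removing a leftover valence electron — Li has the largest IE_2 here.
Tabulated IE_2 (kJ/mol): Ca 1145, Li 7298.
Overall IE_2 order: Ca < Li.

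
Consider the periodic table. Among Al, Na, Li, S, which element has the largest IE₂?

Li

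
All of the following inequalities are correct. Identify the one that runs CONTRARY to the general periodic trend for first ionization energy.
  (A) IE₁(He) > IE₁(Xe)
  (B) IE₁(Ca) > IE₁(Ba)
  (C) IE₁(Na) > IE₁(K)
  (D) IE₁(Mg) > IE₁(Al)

(D)

The general trend: first ionization energy increases across a period and decreases down a group.
(A) He (period 1, group 18) vs Xe (period 5, group 18): the stated order agrees with the simple trend.
(B) Ca (period 4, group 2) vs Ba (period 6, group 2): the stated order agrees with the simple trend.
(C) Na (period 3, group 1) vs K (period 4, group 1): the stated order agrees with the simple trend.
(D) Mg (period 3, group 2) vs Al (period 3, group 13): the stated order contradicts the simple trend.
The exception is (D): Al's single 3p electron is easier to remove than one from Mg's filled 3s².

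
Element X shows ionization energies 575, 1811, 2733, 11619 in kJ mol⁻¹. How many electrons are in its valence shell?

3

Look for the largest jump between consecutive ionization energies: IE4/IE3 ≈ 4.3, far larger than any earlier ratio.
That jump marks the point where a core electron is being removed. So the atom has 3 valence electrons.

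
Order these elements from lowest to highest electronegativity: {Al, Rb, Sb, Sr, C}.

C is in period 2, group 14; Al is in period 3, group 13; Rb is in period 5, group 1; Sr is in period 5, group 2; Sb is in period 5, group 15.
EN rises left→right (higher Z_eff, smaller atoms) and falls top→bottom (larger, more shielded atoms).
Neither a single period nor a single group — weigh both effects.
Sr > Rb: both are in period 5; the period trend gives Sr the larger value.
Al > Sr: both effects reinforce here, so Al is clearly the higher of the two.
Sb > Al: the two effects oppose for this pair; the across-period effect wins (2.05 vs 1.61).
C > Sb: the two effects oppose for this pair; the down-group effect wins (2.55 vs 2.05).
For reference (Pauling): C 2.55, Al 1.61, Rb 0.82, Sr 0.95, Sb 2.05.
So from lowest to highest: Rb < Sr < Al < Sb < C.

Rb < Sr < Al < Sb < C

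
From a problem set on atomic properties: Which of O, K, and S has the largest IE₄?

Consider each +3 ion: O³⁺ still has 3 valence electrons; K³⁺ is already 2 electrons into the core; S³⁺ still has 3 valence electrons.
Usually core removal costs more than valence removal, but here the competition is close: a tightly held n=2 valence electron can cost more to remove than an n=3 core electron, so the actual values have to decide it.
Valence configurations: O³⁺ [He]2s²2p¹, S³⁺ [Ne]3s²3p¹.
The numbers (kJ/mol): O 7469, K 5877, S 4556.
Putting it together, IE_4: S < K < O.

O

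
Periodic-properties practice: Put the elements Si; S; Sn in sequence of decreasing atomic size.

Si is in period 3, group 14; S is in period 3, group 16; Sn is in period 5, group 14.
Across a period the added protons contract the valence shell; down a group each new principal shell makes the atom larger.
Neither a single period nor a single group — weigh both effects.
Si > S: Si lies to the left of S in period 3, so the across-period effect alone puts Si larger.
Sn > Si: they share group 14; the group trend gives Sn the larger value.
For reference (pm): Si 116, S 103, Sn 140.
So from largest to smallest: Sn > Si > S.

Sn > Si > S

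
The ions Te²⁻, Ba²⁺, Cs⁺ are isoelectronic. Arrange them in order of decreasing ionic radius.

All of these have 54 electrons, so size is governed by nuclear charge alone: the more protons, the stronger the pull on the same electron cloud, and the smaller the ion.
Nuclear charges: Ba²⁺ (Z=56), Cs⁺ (Z=55), Te²⁻ (Z=52).
Largest to smallest: Te²⁻ > Cs⁺ > Ba²⁺.

Te²⁻, Cs⁺, Ba²⁺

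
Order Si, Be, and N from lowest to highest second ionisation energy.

After 1 electron has been removed, what remains? Si⁺ still has 3 valence electrons; Be⁺ still has 1 valence electron; N⁺ still has 4 valence electrons.
All are still removing valence electrons, so compare the +1 ions as you would atoms: IE_2 generally rises across a period (higher Z_eff) and falls down a group (larger shell), subject to the usual subshell exceptions.
Valence configurations: Si⁺ [Ne]3s²3p¹, Be⁺ [He]2s¹, N⁺ [He]2s²2p².
Approximate IE_2 values (kJ/mol): Si 1577, Be 1757, N 2856.
So the second ionization energies run Si < Be < N.

Si < Be < N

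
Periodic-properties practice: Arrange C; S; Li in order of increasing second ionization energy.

S, C, Li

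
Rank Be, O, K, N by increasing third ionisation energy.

K < N < O < Be

The third ionization energy removes an electron from the +2 ion. For each element: Be²⁺ is the bare [He] core; O²⁺ still has 4 valence electrons; K²⁺ is already 1 electron into the core; N²⁺ still has 3 valence electrons.
Usually core removal costs more than valence removal, but here the competition is close: a tightly held n=2 valence electron can cost more to remove than an n=3 core electron, so the actual values have to decide it.
Valence configurations: O²⁺ [He]2s²2p², N²⁺ [He]2s²2p¹.
Approximate IE_3 values (kJ/mol): Be 14849, O 5300, K 4420, N 4578.
Putting it together, IE_3: K < N < O < Be.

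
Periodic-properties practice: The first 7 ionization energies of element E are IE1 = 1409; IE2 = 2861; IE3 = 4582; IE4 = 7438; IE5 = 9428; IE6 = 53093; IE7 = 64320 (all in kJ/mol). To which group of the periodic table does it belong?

Look for the largest jump between consecutive ionization energies: IE6/IE5 ≈ 5.6, far larger than any earlier ratio.
That jump marks the point where a core electron is being removed. So the atom has 5 valence electrons.
A main-group element with 5 valence electrons is in group 15.

Group 15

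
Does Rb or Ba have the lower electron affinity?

Rb is in period 5, group 1; Ba is in period 6, group 2.
Electron affinity generally becomes more exothermic across a period toward the halogens and less exothermic down a group.
A diagonal step moves right (one effect) and down (the opposite effect) at once.
Rb > Ba: period and group pull opposite ways; the down-group shift dominates (47 vs 14 kJ/mol).
Tabulated electron affinity (kJ/mol): Rb 47, Ba 14.
So Ba has the lower electron affinity (Ba < Rb).

Ba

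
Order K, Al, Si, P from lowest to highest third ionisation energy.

IE_3 is the cost of taking one more electron from the +2 cation: K²⁺ is already 1 electron into the core; Al²⁺ still has 1 valence electron; Si²⁺ still has 2 valence electrons; P²⁺ still has 3 valence electrons.
Breaking into a closed-shell core is much more expensive than removing a leftover valence electron — K has the largest IE_3 here.
Valence configurations: Al²⁺ [Ne]3s¹, Si²⁺ [Ne]3s², P²⁺ [Ne]3s²3p¹.
P²⁺ loses a lone 3p electron whereas Si²⁺ must break into a filled 3s² pair, so IE_3(Si) > IE_3(P) even though P has the higher nuclear charge.
The numbers (kJ/mol): K 4420, Al 2745, Si 3232, P 2914.
Hence IE_3: Al < P < Si < K.

Al, P, Si, K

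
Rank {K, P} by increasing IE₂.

Consider each +1 ion: K⁺ is the bare [Ar] core; P⁺ still has 4 valence electrons.
Pulling an electron out of a noble-gas core costs far more than removing a remaining valence electron, so K sits at the high end of IE_2.
Approximate IE_2 values (kJ/mol): K 3052, P 1907.
Putting it together, IE_2: P < K.

P < K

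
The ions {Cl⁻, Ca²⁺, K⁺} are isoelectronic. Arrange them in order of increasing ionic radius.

All of these have 18 electrons, so size is governed by nuclear charge alone: the more protons, the stronger the pull on the same electron cloud, and the smaller the ion.
Nuclear charges: Ca²⁺ (Z=20), K⁺ (Z=19), Cl⁻ (Z=17).
Smallest to largest: Ca²⁺ < K⁺ < Cl⁻.

Ca²⁺, K⁺, Cl⁻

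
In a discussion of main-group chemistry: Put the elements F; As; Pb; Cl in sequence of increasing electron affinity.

Pb, As, F, Cl

Atoms with high Z_eff and room in the valence shell (especially the halogens) have the most exothermic electron affinities.
Neither a single period nor a single group — weigh both effects.
As > Pb: relative to Pb, both the across-period and down-group shifts push As's electron affinity up.
F > As: relative to As, both the across-period and down-group shifts push F's electron affinity up.
Cl > F: this pair runs against the simple trend — see the exception note.
Note the exception: Cl has a higher electron affinity than F, contrary to the simple trend — F's small 2p subshell makes the incoming electron feel strong e⁻–e⁻ repulsion, so Cl actually releases more energy on gaining an electron.
Approximate values (kJ/mol): F 328, Cl 349, As 78, Pb 35.
So from lowest to highest: Pb < As < F < Cl.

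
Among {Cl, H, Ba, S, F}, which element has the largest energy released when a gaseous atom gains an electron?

H is in period 1, group 1; F is in period 2, group 17; S is in period 3, group 16; Cl is in period 3, group 17; Ba is in period 6, group 2.
Adding an electron releases more energy for atoms nearer the top right (short of the noble gases).
These span different periods and groups, so the two trends combine.
H > Ba: period and group pull opposite ways; the down-group shift dominates (73 vs 14 kJ/mol).
S > H: the two effects oppose for this pair; the across-period effect wins (200 vs 73 kJ/mol).
F > S: both effects reinforce here, so F is clearly the higher of the two.
Cl > F: this pair runs against the simple trend — see the exception note.
Note the exception: Cl has a higher electron affinity than F, contrary to the simple trend — F's small 2p subshell makes the incoming electron feel strong e⁻–e⁻ repulsion, so Cl actually releases more energy on gaining an electron.
Approximate values (kJ/mol): H 73, F 328, S 200, Cl 349, Ba 14.
The largest energy released when a gaseous atom gains an electron among these belongs to Cl.

Cl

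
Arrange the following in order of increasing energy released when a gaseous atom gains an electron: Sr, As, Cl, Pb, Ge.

Sr < Pb < As < Ge < Cl

Adding an electron releases more energy for atoms nearer the top right (short of the noble gases).
Here both period and group differ, so the two effects have to be weighed against each other.
Pb > Sr: period and group pull opposite ways; the across-period shift dominates (35 vs 5 kJ/mol).
As > Pb: relative to Pb, both the across-period and down-group shifts push As's electron affinity up.
Ge > As: this pair runs against the simple trend — see the exception note.
Cl > Ge: both effects reinforce here, so Cl is clearly the higher of the two.
Note the exception: Ge has a higher electron affinity than As, contrary to the simple trend — adding an electron to As's half-filled 4p³ is unfavourable, so Ge (4p²) has the more exothermic EA.
For reference (kJ/mol): Cl 349, Ge 119, As 78, Sr 5, Pb 35.
So from lowest to highest: Sr < Pb < As < Ge < Cl.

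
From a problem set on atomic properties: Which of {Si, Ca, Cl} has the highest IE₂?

Cl

The second ionization energy removes an electron from the +1 ion. For each element: Si⁺ still has 3 valence electrons; Ca⁺ still has 1 valence electron; Cl⁺ still has 6 valence electrons.
All are still removing valence electrons, so compare the +1 ions as you would atoms: IE_2 generally rises across a period (higher Z_eff) and falls down a group (larger shell), subject to the usual subshell exceptions.
Valence configurations: Si⁺ [Ne]3s²3p¹, Ca⁺ [Ar]4s¹, Cl⁺ [Ne]3s²3p⁴.
Tabulated IE_2 (kJ/mol): Si 1577, Ca 1145, Cl 2298.
Hence IE_2: Ca < Si < Cl.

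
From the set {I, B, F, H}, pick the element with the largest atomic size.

Across a period the added protons contract the valence shell; down a group each new principal shell makes the atom larger.
These span different periods and groups, so the two trends combine.
F > H: period and group pull opposite ways; the down-group shift dominates (64 vs 32 pm).
B > F: both are in period 2; the period trend gives B the larger value.
I > B: period and group pull opposite ways; the down-group shift dominates (133 vs 85 pm).
For reference (pm): H 32, B 85, F 64, I 133.
The largest atomic size among these belongs to I.

I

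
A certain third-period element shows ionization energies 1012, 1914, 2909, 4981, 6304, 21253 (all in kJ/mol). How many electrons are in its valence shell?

5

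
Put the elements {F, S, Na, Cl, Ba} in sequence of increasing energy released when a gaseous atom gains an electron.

F is in period 2, group 17; Na is in period 3, group 1; S is in period 3, group 16; Cl is in period 3, group 17; Ba is in period 6, group 2.
EA tends to increase across a period and decrease down a group, though the pattern is less regular than for IE or radius.
Neither a single period nor a single group — weigh both effects.
Na > Ba: period and group pull opposite ways; the down-group shift dominates (53 vs 14 kJ/mol).
S > Na: both are in period 3; the period trend gives S the larger value.
F > S: both effects reinforce here, so F is clearly the higher of the two.
Cl > F: this pair runs against the simple trend — see the exception note.
Note the exception: Cl has a higher electron affinity than F, contrary to the simple trend — F's small 2p subshell makes the incoming electron feel strong e⁻–e⁻ repulsion, so Cl actually releases more energy on gaining an electron.
Tabulated electron affinity (kJ/mol): F 328, Na 53, S 200, Cl 349, Ba 14.
So from lowest to highest: Ba < Na < S < F < Cl.

Ba, Na, S, F, Cl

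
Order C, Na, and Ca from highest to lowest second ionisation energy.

Na, C, Ca

IE_2 is the cost of taking one more electron from the +1 cation: C⁺ still has 3 valence electrons; Na⁺ is the bare [Ne] core; Ca⁺ still has 1 valence electron.
Core electrons are held far more tightly than valence electrons, so Na tops the IE_2 order.
Valence configurations: C⁺ [He]2s²2p¹, Ca⁺ [Ar]4s¹.
Approximate IE_2 values (kJ/mol): C 2353, Na 4562, Ca 1145.
Overall IE_2 order: Ca < C < Na.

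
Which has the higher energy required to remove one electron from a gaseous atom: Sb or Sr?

Sb

Sr is in period 5, group 2; Sb is in period 5, group 15.
First ionization energy rises across a period (greater Z_eff holds electrons more tightly) and falls down a group (valence electrons are farther from the nucleus).
All lie in period 5, so first ionization energy increases left to right.
So Sb has the higher energy required to remove one electron from a gaseous atom (Sb > Sr).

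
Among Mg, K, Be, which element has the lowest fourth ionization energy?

K

Consider each +3 ion: Mg³⁺ is already 1 electron into the core; K³⁺ is already 2 electrons into the core; Be³⁺ is already 1 electron into the core.
All of these are removing an electron from a noble-gas core or deeper; the smaller core (lower principal quantum number) is held far more tightly, and within a period the higher nuclear charge binds the same core more tightly.
Approximate IE_4 values (kJ/mol): Mg 10543, K 5877, Be 21007.
Putting it together, IE_4: K < Mg < Be.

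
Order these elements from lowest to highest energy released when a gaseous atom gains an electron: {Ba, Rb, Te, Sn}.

Ba < Rb < Sn < Te

Adding an electron releases more energy for atoms nearer the top right (short of the noble gases).
Here both period and group differ, so the two effects have to be weighed against each other.
Rb > Ba: the two effects oppose for this pair; the down-group effect wins (47 vs 14 kJ/mol).
Sn > Rb: both are in period 5; the period trend gives Sn the larger value.
Te > Sn: both are in period 5; the period trend gives Te the larger value.
Tabulated electron affinity (kJ/mol): Rb 47, Sn 107, Te 190, Ba 14.
So from lowest to highest: Ba < Rb < Sn < Te.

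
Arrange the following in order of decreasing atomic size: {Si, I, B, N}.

B is in period 2, group 13; N is in period 2, group 15; Si is in period 3, group 14; I is in period 5, group 17.
Moving right in a period, electrons are added to the same shell under a stronger nuclear pull, so atoms get smaller; moving down, a new shell is opened and atoms get larger.
These span different periods and groups, so the two trends combine.
B > N: B lies to the left of N in period 2, so the across-period effect alone puts B larger.
Si > B: period and group pull opposite ways; the down-group shift dominates (116 vs 85 pm).
I > Si: the two effects oppose for this pair; the down-group effect wins (133 vs 116 pm).
Tabulated atomic radius (pm): B 85, N 71, Si 116, I 133.
So from largest to smallest: I > Si > B > N.

I > Si > B > N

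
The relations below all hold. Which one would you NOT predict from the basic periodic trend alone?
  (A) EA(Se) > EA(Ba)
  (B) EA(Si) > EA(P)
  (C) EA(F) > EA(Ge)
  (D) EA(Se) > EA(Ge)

(B)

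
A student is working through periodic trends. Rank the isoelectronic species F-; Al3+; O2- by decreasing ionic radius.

All of these have 10 electrons, so size is governed by nuclear charge alone: the more protons, the stronger the pull on the same electron cloud, and the smaller the ion.
Nuclear charges: Al3+ (Z=13), F- (Z=9), O2- (Z=8).
Largest to smallest: O2- > F- > Al3+.

O2-, F-, Al3+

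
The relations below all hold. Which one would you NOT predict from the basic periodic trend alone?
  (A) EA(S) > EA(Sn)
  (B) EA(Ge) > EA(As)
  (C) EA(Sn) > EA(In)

(B)

The general trend: electron affinity increases across a period and decreases down a group.
(A) S (period 3, group 16) vs Sn (period 5, group 14): the stated order agrees with the simple trend.
(B) Ge (period 4, group 14) vs As (period 4, group 15): the stated order contradicts the simple trend.
(C) Sn (period 5, group 14) vs In (period 5, group 13): the stated order agrees with the simple trend.
The exception is (B): adding an electron to As's half-filled 4p³ is unfavourable, so Ge (4p²) has the more exothermic EA.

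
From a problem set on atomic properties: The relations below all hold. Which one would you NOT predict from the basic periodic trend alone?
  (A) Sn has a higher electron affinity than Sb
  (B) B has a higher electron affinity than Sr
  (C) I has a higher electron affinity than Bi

(A)

The general trend: electron affinity increases across a period and decreases down a group.
(A) Sn (period 5, group 14) vs Sb (period 5, group 15): the stated order contradicts the simple trend.
(B) B (period 2, group 13) vs Sr (period 5, group 2): the stated order agrees with the simple trend.
(C) I (period 5, group 17) vs Bi (period 6, group 15): the stated order agrees with the simple trend.
The exception is (A): adding an electron to Sb's half-filled 5p³ is unfavourable, so Sn has the more exothermic EA.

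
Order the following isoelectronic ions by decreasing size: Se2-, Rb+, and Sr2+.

All of these have 36 electrons, so size is governed by nuclear charge alone: the more protons, the stronger the pull on the same electron cloud, and the smaller the ion.
Nuclear charges: Sr2+ (Z=38), Rb+ (Z=37), Se2- (Z=34).
Largest to smallest: Se2- > Rb+ > Sr2+.

Se2- > Rb+ > Sr2+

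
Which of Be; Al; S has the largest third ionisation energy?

After 2 electrons have been removed, what remains? Be²⁺ is the bare [He] core; Al²⁺ still has 1 valence electron; S²⁺ still has 4 valence electrons.
Breaking into a closed-shell core is much more expensive than removing a leftover valence electron — Be has the largest IE_3 here.
Valence configurations: Al²⁺ [Ne]3s¹, S²⁺ [Ne]3s²3p².
Tabulated IE_3 (kJ/mol): Be 14849, Al 2745, S 3357.
Putting it together, IE_3: Al < S < Be.

Be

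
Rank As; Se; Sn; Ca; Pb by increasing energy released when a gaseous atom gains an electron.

Ca < Pb < As < Sn < Se

Ca is in period 4, group 2; As is in period 4, group 15; Se is in period 4, group 16; Sn is in period 5, group 14; Pb is in period 6, group 14.
EA tends to increase across a period and decrease down a group, though the pattern is less regular than for IE or radius.
Here both period and group differ, so the two effects have to be weighed against each other.
Pb > Ca: the two effects oppose for this pair; the across-period effect wins (35 vs 2 kJ/mol).
As > Pb: relative to Pb, both the across-period and down-group shifts push As's electron affinity up.
Sn > As: this pair runs against the simple trend — see the exception note.
Se > Sn: both effects reinforce here, so Se is clearly the higher of the two.
Note the exception: Sn has a higher electron affinity than As, contrary to the simple trend — adding an electron to As's half-filled np³ subshell costs electron-pairing energy.
Tabulated electron affinity (kJ/mol): Ca 2, As 78, Se 195, Sn 107, Pb 35.
So from lowest to highest: Ca < Pb < As < Sn < Se.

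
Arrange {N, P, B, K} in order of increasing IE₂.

The second ionization energy removes an electron from the +1 ion. For each element: N⁺ still has 4 valence electrons; P⁺ still has 4 valence electrons; B⁺ still has 2 valence electrons; K⁺ is the bare [Ar] core.
Breaking into a closed-shell core is much more expensive than removing a leftover valence electron — K has the largest IE_2 here.
Valence configurations: N⁺ [He]2s²2p², P⁺ [Ne]3s²3p², B⁺ [He]2s².
The numbers (kJ/mol): N 2856, P 1907, B 2427, K 3052.
Hence IE_2: P < B < N < K.

P < B < N < K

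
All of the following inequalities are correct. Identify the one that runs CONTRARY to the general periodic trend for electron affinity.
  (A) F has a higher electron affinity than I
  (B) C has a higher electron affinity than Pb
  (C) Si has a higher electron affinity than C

(C)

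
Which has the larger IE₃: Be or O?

Be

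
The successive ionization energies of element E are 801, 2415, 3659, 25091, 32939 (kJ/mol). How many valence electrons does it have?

Look for the largest jump between consecutive ionization energies: IE4/IE3 ≈ 6.9, far larger than any earlier ratio.
That jump marks the point where a core electron is being removed. So the atom has 3 valence electrons.

3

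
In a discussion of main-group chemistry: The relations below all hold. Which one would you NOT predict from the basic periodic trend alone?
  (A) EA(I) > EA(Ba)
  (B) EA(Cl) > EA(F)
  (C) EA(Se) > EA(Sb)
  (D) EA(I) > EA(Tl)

The general trend: electron affinity increases across a period and decreases down a group.
(A) I (period 5, group 17) vs Ba (period 6, group 2): the stated order agrees with the simple trend.
(B) Cl (period 3, group 17) vs F (period 2, group 17): the stated order contradicts the simple trend.
(C) Se (period 4, group 16) vs Sb (period 5, group 15): the stated order agrees with the simple trend.
(D) I (period 5, group 17) vs Tl (period 6, group 13): the stated order agrees with the simple trend.
The exception is (B): F's small 2p subshell makes the incoming electron feel strong e⁻–e⁻ repulsion, so Cl actually releases more energy on gaining an electron.

(B)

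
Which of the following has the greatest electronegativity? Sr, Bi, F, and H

F

H is in period 1, group 1; F is in period 2, group 17; Sr is in period 5, group 2; Bi is in period 6, group 15.
Smaller atoms with higher effective nuclear charge are more electronegative.
These span different periods and groups, so the two trends combine.
Bi > Sr: period and group pull opposite ways; the across-period shift dominates (2.02 vs 0.95).
H > Bi: period and group pull opposite ways; the down-group shift dominates (2.20 vs 2.02).
F > H: period and group pull opposite ways; the across-period shift dominates (3.98 vs 2.20).
Approximate values (Pauling): H 2.20, F 3.98, Sr 0.95, Bi 2.02.
The greatest electronegativity among these belongs to F.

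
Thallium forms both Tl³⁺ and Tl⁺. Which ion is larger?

Both ions have Z = 81 protons, but Tl³⁺ has lost more electrons, so its remaining electrons feel a larger effective nuclear charge per electron and are pulled in more tightly.
Higher positive charge → smaller ion, so Tl⁺ > Tl³⁺.

Tl⁺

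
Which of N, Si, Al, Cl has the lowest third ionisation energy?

Al

After 2 electrons have been removed, what remains? N²⁺ still has 3 valence electrons; Si²⁺ still has 2 valence electrons; Al²⁺ still has 1 valence electron; Cl²⁺ still has 5 valence electrons.
All are still removing valence electrons, so compare the +2 ions as you would atoms: IE_3 generally rises across a period (higher Z_eff) and falls down a group (larger shell), subject to the usual subshell exceptions.
Valence configurations: N²⁺ [He]2s²2p¹, Si²⁺ [Ne]3s², Al²⁺ [Ne]3s¹, Cl²⁺ [Ne]3s²3p³.
Tabulated IE_3 (kJ/mol): N 4578, Si 3232, Al 2745, Cl 3822.
Hence IE_3: Al < Si < Cl < N.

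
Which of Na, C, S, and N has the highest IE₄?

Na

After 3 electrons have been removed, what remains? Na³⁺ is already 2 electrons into the core; C³⁺ still has 1 valence electron; S³⁺ still has 3 valence electrons; N³⁺ still has 2 valence electrons.
Breaking into a closed-shell core is much more expensive than removing a leftover valence electron — Na has the largest IE_4 here.
Valence configurations: C³⁺ [He]2s¹, S³⁺ [Ne]3s²3p¹, N³⁺ [He]2s².
Tabulated IE_4 (kJ/mol): Na 9543, C 6223, S 4556, N 7475.
Putting it together, IE_4: S < C < N < Na.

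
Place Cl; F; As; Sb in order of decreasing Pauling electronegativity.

F is in period 2, group 17; Cl is in period 3, group 17; As is in period 4, group 15; Sb is in period 5, group 15.
Atoms toward the upper right of the periodic table pull bonding electrons most strongly.
Here both period and group differ, so the two effects have to be weighed against each other.
As > Sb: they share group 15; the group trend gives As the larger value.
Cl > As: relative to As, both the across-period and down-group shifts push Cl's electronegativity up.
F > Cl: F sits above Cl in group 17, so the down-group effect alone puts F higher.
For reference (Pauling): F 3.98, Cl 3.16, As 2.18, Sb 2.05.
So from highest to lowest: F > Cl > As > Sb.

F, Cl, As, Sb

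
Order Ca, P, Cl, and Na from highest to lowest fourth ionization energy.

Na > Ca > Cl > P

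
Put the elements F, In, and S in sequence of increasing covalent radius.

F is in period 2, group 17; S is in period 3, group 16; In is in period 5, group 13.
Atomic radius shrinks across a period as nuclear charge pulls the same shell inward, and grows down a group as new shells are added.
Neither a single period nor a single group — weigh both effects.
S > F: both effects reinforce here, so S is clearly the larger of the two.
In > S: relative to S, both the across-period and down-group shifts push In's atomic radius up.
Tabulated atomic radius (pm): F 64, S 103, In 142.
So from smallest to largest: F < S < In.

F, S, In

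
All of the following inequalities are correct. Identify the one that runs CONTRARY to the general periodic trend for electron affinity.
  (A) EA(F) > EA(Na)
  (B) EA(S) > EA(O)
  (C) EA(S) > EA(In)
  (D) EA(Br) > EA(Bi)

The general trend: electron affinity increases across a period and decreases down a group.
(A) F (period 2, group 17) vs Na (period 3, group 1): the stated order agrees with the simple trend.
(B) S (period 3, group 16) vs O (period 2, group 16): the stated order contradicts the simple trend.
(C) S (period 3, group 16) vs In (period 5, group 13): the stated order agrees with the simple trend.
(D) Br (period 4, group 17) vs Bi (period 6, group 15): the stated order agrees with the simple trend.
The exception is (B): the compact 2p subshell of O repels the added electron more than S's larger 3p does.

(B)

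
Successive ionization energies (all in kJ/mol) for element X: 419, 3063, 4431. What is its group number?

Group 1

Look for the largest jump between consecutive ionization energies: IE2/IE1 ≈ 7.3, far larger than any earlier ratio.
That jump marks the point where a core electron is being removed. So the atom has 1 valence electron.
A main-group element with 1 valence electron is in group 1.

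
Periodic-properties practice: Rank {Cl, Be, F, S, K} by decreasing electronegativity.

F, Cl, S, Be, K

EN rises left→right (higher Z_eff, smaller atoms) and falls top→bottom (larger, more shielded atoms).
Neither a single period nor a single group — weigh both effects.
Be > K: relative to K, both the across-period and down-group shifts push Be's electronegativity up.
S > Be: the two effects oppose for this pair; the across-period effect wins (2.58 vs 1.57).
Cl > S: Cl lies to the right of S in period 3, so the across-period effect alone puts Cl higher.
F > Cl: they share group 17; the group trend gives F the larger value.
Approximate values (Pauling): Be 1.57, F 3.98, S 2.58, Cl 3.16, K 0.82.
So from highest to lowest: F > Cl > S > Be > K.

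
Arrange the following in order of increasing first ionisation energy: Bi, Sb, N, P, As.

N is in period 2, group 15; P is in period 3, group 15; As is in period 4, group 15; Sb is in period 5, group 15; Bi is in period 6, group 15.
Removing the outermost electron gets harder across a period and easier down a group.
All are in group 15, so first ionization energy increases up the group.
So from lowest to highest: Bi < Sb < As < P < N.

Bi < Sb < As < P < N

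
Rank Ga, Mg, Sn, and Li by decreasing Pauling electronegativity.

Sn > Ga > Mg > Li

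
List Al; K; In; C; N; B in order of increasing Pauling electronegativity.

K < Al < In < B < C < N

Atoms toward the upper right of the periodic table pull bonding electrons most strongly.
These span different periods and groups, so the two trends combine.
Al > K: both effects reinforce here, so Al is clearly the higher of the two.
In > Al: this pair runs against the simple trend — see the exception note.
B > In: they share group 13; the group trend gives B the larger value.
C > B: both are in period 2; the period trend gives C the larger value.
N > C: N lies to the right of C in period 2, so the across-period effect alone puts N higher.
Note the exception: In has a higher electronegativity than Al, contrary to the simple trend — poor shielding by filled d (and f) subshells raises the heavier element's effective nuclear charge more than the simple down-group trend predicts.
For reference (Pauling): B 2.04, C 2.55, N 3.04, Al 1.61, K 0.82, In 1.78.
So from lowest to highest: K < Al < In < B < C < N.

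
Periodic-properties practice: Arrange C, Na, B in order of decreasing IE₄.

B > Na > C

The fourth ionization energy removes an electron from the +3 ion. For each element: C³⁺ still has 1 valence electron; Na³⁺ is already 2 electrons into the core; B³⁺ is the bare [He] core.
Core electrons are held far more tightly than valence electrons, so Na and B top the IE_4 order.
Tabulated IE_4 (kJ/mol): C 6223, Na 9543, B 25026.
So the fourth ionization energies run C < Na < B.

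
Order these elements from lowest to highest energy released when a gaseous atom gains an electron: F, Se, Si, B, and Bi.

B < Bi < Si < Se < F

EA tends to increase across a period and decrease down a group, though the pattern is less regular than for IE or radius.
Neither a single period nor a single group — weigh both effects.
Bi > B: period and group pull opposite ways; the across-period shift dominates (91 vs 27 kJ/mol).
Si > Bi: the two effects oppose for this pair; the down-group effect wins (134 vs 91 kJ/mol).
Se > Si: the two effects oppose for this pair; the across-period effect wins (195 vs 134 kJ/mol).
F > Se: relative to Se, both the across-period and down-group shifts push F's electron affinity up.
Approximate values (kJ/mol): B 27, F 328, Si 134, Se 195, Bi 91.
So from lowest to highest: B < Bi < Si < Se < F.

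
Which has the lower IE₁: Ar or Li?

Li is in period 2, group 1; Ar is in period 3, group 18.
Removing the outermost electron gets harder across a period and easier down a group.
These span different periods and groups, so the two trends combine.
Ar > Li: the two effects oppose for this pair; the across-period effect wins (1521 vs 520 kJ/mol).
Tabulated first ionization energy (kJ/mol): Li 520, Ar 1521.
So Li has the lower IE₁ (Li < Ar).

Li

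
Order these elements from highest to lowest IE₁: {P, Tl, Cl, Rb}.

P is in period 3, group 15; Cl is in period 3, group 17; Rb is in period 5, group 1; Tl is in period 6, group 13.
First ionization energy rises across a period (greater Z_eff holds electrons more tightly) and falls down a group (valence electrons are farther from the nucleus).
Neither a single period nor a single group — weigh both effects.
Tl > Rb: period and group pull opposite ways; the across-period shift dominates (589 vs 403 kJ/mol).
P > Tl: both effects reinforce here, so P is clearly the higher of the two.
Cl > P: Cl lies to the right of P in period 3, so the across-period effect alone puts Cl higher.
Approximate values (kJ/mol): P 1012, Cl 1251, Rb 403, Tl 589.
So from highest to lowest: Cl > P > Tl > Rb.

Cl > P > Tl > Rb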